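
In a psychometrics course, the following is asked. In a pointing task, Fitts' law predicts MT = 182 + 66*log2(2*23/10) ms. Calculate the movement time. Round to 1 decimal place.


MT = 182 + 66 * log2(2*23/10)
2D/W = 4.6
log2(4.6) = 2.2016
MT = 182 + 66 * 2.2016
= 327.3 ms


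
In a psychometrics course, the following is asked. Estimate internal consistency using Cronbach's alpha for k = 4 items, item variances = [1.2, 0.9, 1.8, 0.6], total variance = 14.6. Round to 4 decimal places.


alpha = (k/(k-1)) * (1 - sum(s_i^2)/s_total^2)
sum(item variances) = 4.5
k/(k-1) = 4/3 = 1.333333
1 - 4.5/14.6 = 1 - 0.308219 = 0.691781
alpha = 1.333333 * 0.691781
= 0.9224


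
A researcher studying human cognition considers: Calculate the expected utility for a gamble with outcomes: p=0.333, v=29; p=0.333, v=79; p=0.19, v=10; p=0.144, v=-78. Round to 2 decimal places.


EU = sum(p_i * v_i)
0.333 * 29 = 9.657
0.333 * 79 = 26.307
0.19 * 10 = 1.9
0.144 * -78 = -11.232
EU = 9.657 + 26.307 + 1.9 + -11.232
= 26.63


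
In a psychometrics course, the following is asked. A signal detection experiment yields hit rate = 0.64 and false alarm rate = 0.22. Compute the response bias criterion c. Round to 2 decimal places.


c = -0.5 * (z(HR) + z(FAR))
z(0.64) = 0.3585
z(0.22) = -0.7722
c = -0.5 * (0.3585 + -0.7722)
= -0.5 * -0.4137
= 0.21


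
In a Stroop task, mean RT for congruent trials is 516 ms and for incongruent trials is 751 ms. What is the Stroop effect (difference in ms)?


Stroop effect = RT(incongruent) - RT(congruent)
= 751 - 516
= 235 ms


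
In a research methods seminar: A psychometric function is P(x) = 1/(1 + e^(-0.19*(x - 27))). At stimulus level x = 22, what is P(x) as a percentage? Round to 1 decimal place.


P(x) = 1/(1 + e^(-0.19*(22 - 27)))
Exponent = -0.19 * -5 = 0.95
e^(0.95) = 2.58571
P = 1/(1 + 2.58571) = 0.278885
Percentage = 27.9


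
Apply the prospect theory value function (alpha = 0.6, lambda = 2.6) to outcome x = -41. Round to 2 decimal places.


Since x = -41 < 0, use v(x) = -lambda*(-x)^alpha
(-x) = 41
41^0.6 = 9.2826
v(-41) = -2.6 * 9.2826
= -24.13


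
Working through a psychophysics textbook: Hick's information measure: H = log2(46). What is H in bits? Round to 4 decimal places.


H = log2(n)
H = log2(46)
= 5.5236


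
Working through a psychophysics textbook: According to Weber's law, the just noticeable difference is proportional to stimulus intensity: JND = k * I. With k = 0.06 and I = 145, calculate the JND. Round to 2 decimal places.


JND = k * I
JND = 0.06 * 145
= 8.70


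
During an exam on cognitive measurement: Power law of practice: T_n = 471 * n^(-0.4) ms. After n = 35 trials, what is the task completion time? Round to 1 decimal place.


T_n = 471 * 35^(-0.4)
35^(-0.4) = 0.241197
T_n = 471 * 0.241197
= 113.6 ms


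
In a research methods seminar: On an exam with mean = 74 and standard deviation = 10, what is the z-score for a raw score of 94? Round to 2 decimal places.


z = (X - mu) / sigma
= (94 - 74) / 10
= 20 / 10
= 2.00


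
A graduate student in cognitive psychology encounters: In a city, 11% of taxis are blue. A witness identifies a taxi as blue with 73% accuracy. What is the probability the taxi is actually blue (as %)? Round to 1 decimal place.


P(blue | says blue) = P(says blue | blue)*P(blue) / [P(says blue | blue)*P(blue) + P(says blue | not blue)*P(not blue)]
Numerator = 0.73 * 0.11 = 0.0803
False identification = 0.27 * 0.89 = 0.2403
P = 0.0803 / (0.0803 + 0.2403)
= 0.0803 / 0.3206
As percentage = 25.0


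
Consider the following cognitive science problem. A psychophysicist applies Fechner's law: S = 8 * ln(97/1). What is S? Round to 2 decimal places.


S = 8 * ln(97/1)
I/I0 = 97.0
ln(97.0) = 4.5747
S = 8 * 4.5747
= 36.60


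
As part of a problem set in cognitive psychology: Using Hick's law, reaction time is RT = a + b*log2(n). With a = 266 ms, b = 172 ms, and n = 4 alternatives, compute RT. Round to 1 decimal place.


RT = 266 + 172 * log2(4)
log2(4) = 2.0
RT = 266 + 172 * 2.0
= 266 + 344.0
= 610.0 ms


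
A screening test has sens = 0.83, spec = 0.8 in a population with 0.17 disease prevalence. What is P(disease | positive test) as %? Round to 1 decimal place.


PPV = (sens * prev) / (sens * prev + (1-spec) * (1-prev))
Numerator = 0.83 * 0.17 = 0.1411
P(positive and no disease) = (1 - spec) * (1 - prev) = (1 - 0.8) * (1 - 0.17) = 0.166
Denominator = 0.1411 + 0.166 = 0.3071
PPV = 0.1411 / 0.3071 = 0.459459
As percentage = 45.9


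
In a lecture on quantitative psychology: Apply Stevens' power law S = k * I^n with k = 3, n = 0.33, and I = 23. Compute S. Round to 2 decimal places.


S = 3 * 23^0.33
23^0.33 = 2.8143
S = 3 * 2.8143
= 8.44


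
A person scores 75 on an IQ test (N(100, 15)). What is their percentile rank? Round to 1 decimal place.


z = (IQ - mean) / SD
z = (75 - 100) / 15 = -1.6667
Percentile = Phi(-1.6667) * 100
Phi(-1.6667) = 0.047787
= 4.8


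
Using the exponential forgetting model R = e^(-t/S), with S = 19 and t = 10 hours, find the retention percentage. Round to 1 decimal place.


R = e^(-t/S)
-t/S = -10/19 = -0.526316
R = e^(-0.526316) = 0.590777
Percentage = 0.590777 * 100
= 59.1


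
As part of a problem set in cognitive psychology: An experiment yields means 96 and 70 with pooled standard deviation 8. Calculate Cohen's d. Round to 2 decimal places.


Cohen's d = (M1 - M2) / S_pooled
= (96 - 70) / 8
= 26 / 8
= 3.25


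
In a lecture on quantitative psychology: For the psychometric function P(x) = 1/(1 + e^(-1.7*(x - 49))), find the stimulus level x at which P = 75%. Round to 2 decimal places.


At P = 0.75: 0.75 = 1/(1 + e^(-k*(x-x0)))
Solving: e^(-k*(x-x0)) = 1/3
x = x0 + ln(3)/k
ln(3) = 1.0986
x = 49 + 1.0986/1.7
= 49 + 0.6462
= 49.65


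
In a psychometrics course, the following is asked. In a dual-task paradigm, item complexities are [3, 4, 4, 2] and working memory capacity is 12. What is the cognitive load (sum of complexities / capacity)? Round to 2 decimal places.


Total complexity = 3 + 4 + 4 + 2 = 13
Load = total / capacity = 13 / 12
= 1.08


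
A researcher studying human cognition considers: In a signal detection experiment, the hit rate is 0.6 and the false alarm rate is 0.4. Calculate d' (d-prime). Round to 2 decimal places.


d' = z(HR) - z(FAR)
z(0.6) = 0.2533
z(0.4) = -0.2533
d' = 0.2533 - -0.2533
= 0.51


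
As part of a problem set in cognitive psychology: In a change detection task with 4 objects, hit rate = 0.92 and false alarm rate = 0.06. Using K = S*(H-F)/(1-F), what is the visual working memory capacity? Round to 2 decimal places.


K = S * (H - F) / (1 - F)
H - F = 0.86
1 - F = 0.94
K = 4 * 0.86 / 0.94
= 3.66


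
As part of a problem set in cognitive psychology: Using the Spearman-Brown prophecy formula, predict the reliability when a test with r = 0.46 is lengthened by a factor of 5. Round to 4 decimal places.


r_new = n*r / (1 + (n-1)*r)
Numerator = 5 * 0.46 = 2.3
Denominator = 1 + 4 * 0.46 = 2.84
r_new = 2.3 / 2.84
= 0.8099


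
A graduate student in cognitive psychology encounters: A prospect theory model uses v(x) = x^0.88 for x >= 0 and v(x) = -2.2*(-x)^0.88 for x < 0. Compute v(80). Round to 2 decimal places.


Since x = 80 >= 0, use v(x) = x^0.88
80^0.88 = 47.2845
v(80) = 47.28


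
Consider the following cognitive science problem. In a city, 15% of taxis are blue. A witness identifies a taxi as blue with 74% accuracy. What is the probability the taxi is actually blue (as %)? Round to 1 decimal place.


P(blue | says blue) = P(says blue | blue)*P(blue) / [P(says blue | blue)*P(blue) + P(says blue | not blue)*P(not blue)]
Numerator = 0.74 * 0.15 = 0.111
False identification = 0.26 * 0.85 = 0.221
P = 0.111 / (0.111 + 0.221)
= 0.111 / 0.332
As percentage = 33.4


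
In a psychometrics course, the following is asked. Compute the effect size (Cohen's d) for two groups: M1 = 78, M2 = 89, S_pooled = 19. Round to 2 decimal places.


Cohen's d = (M1 - M2) / S_pooled
= (78 - 89) / 19
= -11 / 19
= -0.58


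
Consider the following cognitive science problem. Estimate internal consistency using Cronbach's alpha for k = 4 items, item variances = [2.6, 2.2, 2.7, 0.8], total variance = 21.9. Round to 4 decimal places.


alpha = (k/(k-1)) * (1 - sum(s_i^2)/s_total^2)
sum(item variances) = 8.3
k/(k-1) = 4/3 = 1.333333
1 - 8.3/21.9 = 1 - 0.378995 = 0.621005
alpha = 1.333333 * 0.621005
= 0.8280


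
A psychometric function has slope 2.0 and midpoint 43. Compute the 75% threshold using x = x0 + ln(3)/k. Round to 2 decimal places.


At P = 0.75: 0.75 = 1/(1 + e^(-k*(x-x0)))
Solving: e^(-k*(x-x0)) = 1/3
x = x0 + ln(3)/k
ln(3) = 1.0986
x = 43 + 1.0986/2.0
= 43 + 0.5493
= 43.55


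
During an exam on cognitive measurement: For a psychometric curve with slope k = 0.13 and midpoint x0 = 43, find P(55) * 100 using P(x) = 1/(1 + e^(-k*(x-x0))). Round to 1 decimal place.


P(x) = 1/(1 + e^(-0.13*(55 - 43)))
Exponent = -0.13 * 12 = -1.56
e^(-1.56) = 0.210136
P = 1/(1 + 0.210136) = 0.826353
Percentage = 82.6


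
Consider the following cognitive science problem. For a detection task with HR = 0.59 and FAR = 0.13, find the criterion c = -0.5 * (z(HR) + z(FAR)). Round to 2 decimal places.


c = -0.5 * (z(HR) + z(FAR))
z(0.59) = 0.2275
z(0.13) = -1.1264
c = -0.5 * (0.2275 + -1.1264)
= -0.5 * -0.8989
= 0.45


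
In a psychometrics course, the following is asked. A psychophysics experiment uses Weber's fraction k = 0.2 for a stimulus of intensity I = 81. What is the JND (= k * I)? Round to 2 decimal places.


JND = k * I
JND = 0.2 * 81
= 16.20


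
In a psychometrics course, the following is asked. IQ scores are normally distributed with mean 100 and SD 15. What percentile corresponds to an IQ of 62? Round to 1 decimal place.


z = (IQ - mean) / SD
z = (62 - 100) / 15 = -2.5333
Percentile = Phi(-2.5333) * 100
Phi(-2.5333) = 0.00565
= 0.6


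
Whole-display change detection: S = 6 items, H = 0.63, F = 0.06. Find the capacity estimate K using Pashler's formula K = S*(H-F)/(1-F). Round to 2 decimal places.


K = S * (H - F) / (1 - F)
H - F = 0.57
1 - F = 0.94
K = 6 * 0.57 / 0.94
= 3.64


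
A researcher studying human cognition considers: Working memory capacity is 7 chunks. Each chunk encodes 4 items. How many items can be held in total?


Total items = chunks * items_per_chunk
= 7 * 4
= 28


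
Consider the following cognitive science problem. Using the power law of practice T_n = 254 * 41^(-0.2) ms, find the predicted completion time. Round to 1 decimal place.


T_n = 254 * 41^(-0.2)
41^(-0.2) = 0.475821
T_n = 254 * 0.475821
= 120.9 ms


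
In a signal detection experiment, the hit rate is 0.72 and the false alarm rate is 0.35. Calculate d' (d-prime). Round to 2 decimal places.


d' = z(HR) - z(FAR)
z(0.72) = 0.5828
z(0.35) = -0.3853
d' = 0.5828 - -0.3853
= 0.97


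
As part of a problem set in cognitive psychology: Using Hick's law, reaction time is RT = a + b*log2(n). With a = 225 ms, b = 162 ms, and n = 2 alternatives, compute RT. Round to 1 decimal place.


RT = 225 + 162 * log2(2)
log2(2) = 1.0
RT = 225 + 162 * 1.0
= 225 + 162.0
= 387.0 ms


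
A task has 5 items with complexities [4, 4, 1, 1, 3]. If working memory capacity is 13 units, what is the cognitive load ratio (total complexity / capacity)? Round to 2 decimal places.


Total complexity = 4 + 4 + 1 + 1 + 3 = 13
Load = total / capacity = 13 / 13
= 1.00


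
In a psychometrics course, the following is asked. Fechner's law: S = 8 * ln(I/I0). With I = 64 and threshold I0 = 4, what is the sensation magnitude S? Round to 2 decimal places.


S = 8 * ln(64/4)
I/I0 = 16.0
ln(16.0) = 2.7726
S = 8 * 2.7726
= 22.18


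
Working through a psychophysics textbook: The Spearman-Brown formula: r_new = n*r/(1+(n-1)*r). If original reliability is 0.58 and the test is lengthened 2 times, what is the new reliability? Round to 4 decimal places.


r_new = n*r / (1 + (n-1)*r)
Numerator = 2 * 0.58 = 1.16
Denominator = 1 + 1 * 0.58 = 1.58
r_new = 1.16 / 1.58
= 0.7342


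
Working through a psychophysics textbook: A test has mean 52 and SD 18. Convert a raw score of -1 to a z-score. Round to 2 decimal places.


z = (X - mu) / sigma
= (-1 - 52) / 18
= -53 / 18
= -2.94


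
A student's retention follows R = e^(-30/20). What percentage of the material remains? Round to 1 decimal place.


R = e^(-t/S)
-t/S = -30/20 = -1.5
R = e^(-1.5) = 0.22313
Percentage = 0.22313 * 100
= 22.3


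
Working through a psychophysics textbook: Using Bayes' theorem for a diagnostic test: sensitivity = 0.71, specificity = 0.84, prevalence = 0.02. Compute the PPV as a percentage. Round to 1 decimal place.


PPV = (sens * prev) / (sens * prev + (1-spec) * (1-prev))
Numerator = 0.71 * 0.02 = 0.0142
P(positive and no disease) = (1 - spec) * (1 - prev) = (1 - 0.84) * (1 - 0.02) = 0.1568
Denominator = 0.0142 + 0.1568 = 0.171
PPV = 0.0142 / 0.171 = 0.083041
As percentage = 8.3


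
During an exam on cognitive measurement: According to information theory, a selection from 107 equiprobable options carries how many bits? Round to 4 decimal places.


H = log2(n)
H = log2(107)
= 6.7415


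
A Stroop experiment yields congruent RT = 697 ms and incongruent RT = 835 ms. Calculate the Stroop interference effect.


Stroop effect = RT(incongruent) - RT(congruent)
= 835 - 697
= 138 ms


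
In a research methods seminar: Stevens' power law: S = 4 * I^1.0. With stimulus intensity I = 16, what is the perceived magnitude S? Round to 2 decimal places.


S = 4 * 16^1.0
16^1.0 = 16.0
S = 4 * 16.0
= 64.00


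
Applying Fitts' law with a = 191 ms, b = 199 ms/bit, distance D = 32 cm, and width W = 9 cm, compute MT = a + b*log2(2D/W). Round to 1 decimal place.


MT = 191 + 199 * log2(2*32/9)
2D/W = 7.111111
log2(7.111111) = 2.8301
MT = 191 + 199 * 2.8301
= 754.2 ms


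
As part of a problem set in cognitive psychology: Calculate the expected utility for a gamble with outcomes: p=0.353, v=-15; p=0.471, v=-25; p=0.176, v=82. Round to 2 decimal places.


EU = sum(p_i * v_i)
0.353 * -15 = -5.295
0.471 * -25 = -11.775
0.176 * 82 = 14.432
EU = -5.295 + -11.775 + 14.432
= -2.64


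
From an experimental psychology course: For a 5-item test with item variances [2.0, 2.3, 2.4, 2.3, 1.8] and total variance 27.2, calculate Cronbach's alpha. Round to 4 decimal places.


alpha = (k/(k-1)) * (1 - sum(s_i^2)/s_total^2)
sum(item variances) = 10.8
k/(k-1) = 5/4 = 1.25
1 - 10.8/27.2 = 1 - 0.397059 = 0.602941
alpha = 1.25 * 0.602941
= 0.7537


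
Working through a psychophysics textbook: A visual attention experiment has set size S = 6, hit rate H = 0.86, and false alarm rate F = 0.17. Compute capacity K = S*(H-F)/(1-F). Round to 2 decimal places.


K = S * (H - F) / (1 - F)
H - F = 0.69
1 - F = 0.83
K = 6 * 0.69 / 0.83
= 4.99


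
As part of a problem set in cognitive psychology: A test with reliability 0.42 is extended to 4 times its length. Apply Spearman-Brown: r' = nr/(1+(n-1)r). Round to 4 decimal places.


r_new = n*r / (1 + (n-1)*r)
Numerator = 4 * 0.42 = 1.68
Denominator = 1 + 3 * 0.42 = 2.26
r_new = 1.68 / 2.26
= 0.7434


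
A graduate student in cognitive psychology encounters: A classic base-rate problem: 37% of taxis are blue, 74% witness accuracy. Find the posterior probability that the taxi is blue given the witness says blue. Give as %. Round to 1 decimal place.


P(blue | says blue) = P(says blue | blue)*P(blue) / [P(says blue | blue)*P(blue) + P(says blue | not blue)*P(not blue)]
Numerator = 0.74 * 0.37 = 0.2738
False identification = 0.26 * 0.63 = 0.1638
P = 0.2738 / (0.2738 + 0.1638)
= 0.2738 / 0.4376
As percentage = 62.6


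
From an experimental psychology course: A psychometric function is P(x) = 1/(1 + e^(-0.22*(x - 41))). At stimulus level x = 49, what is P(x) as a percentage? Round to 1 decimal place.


P(x) = 1/(1 + e^(-0.22*(49 - 41)))
Exponent = -0.22 * 8 = -1.76
e^(-1.76) = 0.172045
P = 1/(1 + 0.172045) = 0.85321
Percentage = 85.3


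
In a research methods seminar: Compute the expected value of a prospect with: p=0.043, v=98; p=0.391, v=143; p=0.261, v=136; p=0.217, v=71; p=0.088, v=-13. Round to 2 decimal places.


EU = sum(p_i * v_i)
0.043 * 98 = 4.214
0.391 * 143 = 55.913
0.261 * 136 = 35.496
0.217 * 71 = 15.407
0.088 * -13 = -1.144
EU = 4.214 + 55.913 + 35.496 + 15.407 + -1.144
= 109.89


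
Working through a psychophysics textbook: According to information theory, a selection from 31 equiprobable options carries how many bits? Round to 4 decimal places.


H = log2(n)
H = log2(31)
= 4.9542


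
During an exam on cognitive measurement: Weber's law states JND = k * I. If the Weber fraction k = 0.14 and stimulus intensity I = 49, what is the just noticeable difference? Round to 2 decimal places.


JND = k * I
JND = 0.14 * 49
= 6.86


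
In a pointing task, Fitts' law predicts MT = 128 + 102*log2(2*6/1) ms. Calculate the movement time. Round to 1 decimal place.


MT = 128 + 102 * log2(2*6/1)
2D/W = 12.0
log2(12.0) = 3.585
MT = 128 + 102 * 3.585
= 493.7 ms


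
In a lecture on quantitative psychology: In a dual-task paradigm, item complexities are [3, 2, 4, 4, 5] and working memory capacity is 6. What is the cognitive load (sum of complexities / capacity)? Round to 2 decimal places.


Total complexity = 3 + 2 + 4 + 4 + 5 = 18
Load = total / capacity = 18 / 6
= 3.00


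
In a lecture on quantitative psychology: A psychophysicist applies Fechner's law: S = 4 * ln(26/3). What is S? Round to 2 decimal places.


S = 4 * ln(26/3)
I/I0 = 8.666667
ln(8.666667) = 2.1595
S = 4 * 2.1595
= 8.64


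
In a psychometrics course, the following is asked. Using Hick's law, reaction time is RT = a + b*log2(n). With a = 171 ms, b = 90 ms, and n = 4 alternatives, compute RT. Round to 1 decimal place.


RT = 171 + 90 * log2(4)
log2(4) = 2.0
RT = 171 + 90 * 2.0
= 171 + 180.0
= 351.0 ms


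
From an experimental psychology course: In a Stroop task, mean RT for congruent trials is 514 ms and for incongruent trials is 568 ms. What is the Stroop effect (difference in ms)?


Stroop effect = RT(incongruent) - RT(congruent)
= 568 - 514
= 54 ms


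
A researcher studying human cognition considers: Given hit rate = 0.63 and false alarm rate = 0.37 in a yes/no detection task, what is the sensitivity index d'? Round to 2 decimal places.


d' = z(HR) - z(FAR)
z(0.63) = 0.3319
z(0.37) = -0.3319
d' = 0.3319 - -0.3319
= 0.66


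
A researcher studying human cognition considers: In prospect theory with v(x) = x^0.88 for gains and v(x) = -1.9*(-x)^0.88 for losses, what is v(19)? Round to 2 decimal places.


Since x = 19 >= 0, use v(x) = x^0.88
19^0.88 = 13.3445
v(19) = 13.34


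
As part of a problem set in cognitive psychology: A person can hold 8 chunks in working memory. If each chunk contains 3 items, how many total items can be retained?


Total items = chunks * items_per_chunk
= 8 * 3
= 24


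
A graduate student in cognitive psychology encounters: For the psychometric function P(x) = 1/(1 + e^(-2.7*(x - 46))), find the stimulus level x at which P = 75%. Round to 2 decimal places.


At P = 0.75: 0.75 = 1/(1 + e^(-k*(x-x0)))
Solving: e^(-k*(x-x0)) = 1/3
x = x0 + ln(3)/k
ln(3) = 1.0986
x = 46 + 1.0986/2.7
= 46 + 0.4069
= 46.41


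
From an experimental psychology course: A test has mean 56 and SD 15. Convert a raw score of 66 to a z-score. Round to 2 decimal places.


z = (X - mu) / sigma
= (66 - 56) / 15
= 10 / 15
= 0.67


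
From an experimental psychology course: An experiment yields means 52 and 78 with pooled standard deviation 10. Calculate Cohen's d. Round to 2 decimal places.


Cohen's d = (M1 - M2) / S_pooled
= (52 - 78) / 10
= -26 / 10
= -2.60


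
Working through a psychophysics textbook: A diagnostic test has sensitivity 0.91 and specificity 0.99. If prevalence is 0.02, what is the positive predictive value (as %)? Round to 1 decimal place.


PPV = (sens * prev) / (sens * prev + (1-spec) * (1-prev))
Numerator = 0.91 * 0.02 = 0.0182
P(positive and no disease) = (1 - spec) * (1 - prev) = (1 - 0.99) * (1 - 0.02) = 0.0098
Denominator = 0.0182 + 0.0098 = 0.028
PPV = 0.0182 / 0.028 = 0.65
As percentage = 65.0


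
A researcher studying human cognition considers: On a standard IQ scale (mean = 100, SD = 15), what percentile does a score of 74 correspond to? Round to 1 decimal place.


z = (IQ - mean) / SD
z = (74 - 100) / 15 = -1.7333
Percentile = Phi(-1.7333) * 100
Phi(-1.7333) = 0.041521
= 4.2


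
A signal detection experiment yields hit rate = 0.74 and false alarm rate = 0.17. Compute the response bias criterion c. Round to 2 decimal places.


c = -0.5 * (z(HR) + z(FAR))
z(0.74) = 0.6433
z(0.17) = -0.9542
c = -0.5 * (0.6433 + -0.9542)
= -0.5 * -0.3109
= 0.16


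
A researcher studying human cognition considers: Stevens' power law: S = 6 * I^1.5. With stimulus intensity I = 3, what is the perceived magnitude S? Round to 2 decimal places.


S = 6 * 3^1.5
3^1.5 = 5.1962
S = 6 * 5.1962
= 31.18


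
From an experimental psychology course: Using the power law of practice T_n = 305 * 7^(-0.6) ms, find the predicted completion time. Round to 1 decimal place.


T_n = 305 * 7^(-0.6)
7^(-0.6) = 0.311129
T_n = 305 * 0.311129
= 94.9 ms


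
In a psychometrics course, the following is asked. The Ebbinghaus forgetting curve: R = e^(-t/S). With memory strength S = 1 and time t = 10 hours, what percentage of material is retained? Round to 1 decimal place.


R = e^(-t/S)
-t/S = -10/1 = -10.0
R = e^(-10.0) = 4.5e-05
Percentage = 4.5e-05 * 100
= 0.0


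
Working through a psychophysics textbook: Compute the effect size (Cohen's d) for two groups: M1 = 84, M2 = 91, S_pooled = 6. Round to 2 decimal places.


Cohen's d = (M1 - M2) / S_pooled
= (84 - 91) / 6
= -7 / 6
= -1.17


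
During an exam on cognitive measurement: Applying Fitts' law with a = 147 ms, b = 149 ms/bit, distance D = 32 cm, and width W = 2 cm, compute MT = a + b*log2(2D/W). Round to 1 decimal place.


MT = 147 + 149 * log2(2*32/2)
2D/W = 32.0
log2(32.0) = 5.0
MT = 147 + 149 * 5.0
= 892.0 ms


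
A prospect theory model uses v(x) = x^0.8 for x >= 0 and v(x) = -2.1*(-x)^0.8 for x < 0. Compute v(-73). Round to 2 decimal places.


Since x = -73 < 0, use v(x) = -lambda*(-x)^alpha
(-x) = 73
73^0.8 = 30.9498
v(-73) = -2.1 * 30.9498
= -64.99


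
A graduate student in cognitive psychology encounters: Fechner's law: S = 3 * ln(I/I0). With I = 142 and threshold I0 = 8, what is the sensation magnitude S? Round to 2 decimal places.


S = 3 * ln(142/8)
I/I0 = 17.75
ln(17.75) = 2.8764
S = 3 * 2.8764
= 8.63


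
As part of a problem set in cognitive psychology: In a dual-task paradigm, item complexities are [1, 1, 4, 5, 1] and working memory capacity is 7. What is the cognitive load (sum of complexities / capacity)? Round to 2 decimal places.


Total complexity = 1 + 1 + 4 + 5 + 1 = 12
Load = total / capacity = 12 / 7
= 1.71


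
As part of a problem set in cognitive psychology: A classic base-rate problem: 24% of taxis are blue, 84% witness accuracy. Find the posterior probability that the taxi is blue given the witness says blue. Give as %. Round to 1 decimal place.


P(blue | says blue) = P(says blue | blue)*P(blue) / [P(says blue | blue)*P(blue) + P(says blue | not blue)*P(not blue)]
Numerator = 0.84 * 0.24 = 0.2016
False identification = 0.16 * 0.76 = 0.1216
P = 0.2016 / (0.2016 + 0.1216)
= 0.2016 / 0.3232
As percentage = 62.4


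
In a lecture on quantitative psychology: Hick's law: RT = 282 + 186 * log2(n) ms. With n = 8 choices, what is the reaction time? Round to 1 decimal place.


RT = 282 + 186 * log2(8)
log2(8) = 3.0
RT = 282 + 186 * 3.0
= 282 + 558.0
= 840.0 ms


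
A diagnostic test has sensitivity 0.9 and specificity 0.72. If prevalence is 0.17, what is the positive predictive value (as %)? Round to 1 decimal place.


PPV = (sens * prev) / (sens * prev + (1-spec) * (1-prev))
Numerator = 0.9 * 0.17 = 0.153
P(positive and no disease) = (1 - spec) * (1 - prev) = (1 - 0.72) * (1 - 0.17) = 0.2324
Denominator = 0.153 + 0.2324 = 0.3854
PPV = 0.153 / 0.3854 = 0.39699
As percentage = 39.7


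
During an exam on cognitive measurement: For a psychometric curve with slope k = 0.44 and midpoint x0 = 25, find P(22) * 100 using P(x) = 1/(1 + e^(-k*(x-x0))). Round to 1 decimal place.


P(x) = 1/(1 + e^(-0.44*(22 - 25)))
Exponent = -0.44 * -3 = 1.32
e^(1.32) = 3.743421
P = 1/(1 + 3.743421) = 0.210818
Percentage = 21.1


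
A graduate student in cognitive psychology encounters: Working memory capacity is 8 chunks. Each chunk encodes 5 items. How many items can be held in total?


Total items = chunks * items_per_chunk
= 8 * 5
= 40


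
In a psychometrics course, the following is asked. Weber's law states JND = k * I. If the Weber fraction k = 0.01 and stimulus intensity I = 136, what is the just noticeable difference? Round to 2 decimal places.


JND = k * I
JND = 0.01 * 136
= 1.36


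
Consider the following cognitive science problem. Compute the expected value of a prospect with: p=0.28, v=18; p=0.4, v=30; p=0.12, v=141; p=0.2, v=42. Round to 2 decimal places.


EU = sum(p_i * v_i)
0.28 * 18 = 5.04
0.4 * 30 = 12.0
0.12 * 141 = 16.92
0.2 * 42 = 8.4
EU = 5.04 + 12.0 + 16.92 + 8.4
= 42.36


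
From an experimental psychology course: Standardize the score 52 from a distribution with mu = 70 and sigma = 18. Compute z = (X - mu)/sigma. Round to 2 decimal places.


z = (X - mu) / sigma
= (52 - 70) / 18
= -18 / 18
= -1.00


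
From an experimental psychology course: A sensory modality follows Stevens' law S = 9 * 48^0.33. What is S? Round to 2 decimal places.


S = 9 * 48^0.33
48^0.33 = 3.5876
S = 9 * 3.5876
= 32.29


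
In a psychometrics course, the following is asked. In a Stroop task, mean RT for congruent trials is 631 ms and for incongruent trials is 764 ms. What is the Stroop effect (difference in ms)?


Stroop effect = RT(incongruent) - RT(congruent)
= 764 - 631
= 133 ms


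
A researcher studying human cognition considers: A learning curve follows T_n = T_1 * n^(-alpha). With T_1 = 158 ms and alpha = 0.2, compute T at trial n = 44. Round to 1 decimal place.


T_n = 158 * 44^(-0.2)
44^(-0.2) = 0.469148
T_n = 158 * 0.469148
= 74.1 ms


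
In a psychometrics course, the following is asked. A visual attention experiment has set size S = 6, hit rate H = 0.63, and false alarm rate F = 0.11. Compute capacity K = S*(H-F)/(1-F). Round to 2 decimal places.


K = S * (H - F) / (1 - F)
H - F = 0.52
1 - F = 0.89
K = 6 * 0.52 / 0.89
= 3.51


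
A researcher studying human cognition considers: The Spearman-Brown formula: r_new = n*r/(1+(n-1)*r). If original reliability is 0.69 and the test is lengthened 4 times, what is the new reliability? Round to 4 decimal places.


r_new = n*r / (1 + (n-1)*r)
Numerator = 4 * 0.69 = 2.76
Denominator = 1 + 3 * 0.69 = 3.07
r_new = 2.76 / 3.07
= 0.8990


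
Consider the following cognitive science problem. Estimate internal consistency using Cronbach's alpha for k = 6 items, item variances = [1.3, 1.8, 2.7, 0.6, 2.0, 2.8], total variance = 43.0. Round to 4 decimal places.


alpha = (k/(k-1)) * (1 - sum(s_i^2)/s_total^2)
sum(item variances) = 11.2
k/(k-1) = 6/5 = 1.2
1 - 11.2/43.0 = 1 - 0.260465 = 0.739535
alpha = 1.2 * 0.739535
= 0.8874


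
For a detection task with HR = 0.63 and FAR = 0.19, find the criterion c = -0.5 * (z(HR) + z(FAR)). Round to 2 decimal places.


c = -0.5 * (z(HR) + z(FAR))
z(0.63) = 0.3319
z(0.19) = -0.8779
c = -0.5 * (0.3319 + -0.8779)
= -0.5 * -0.546
= 0.27


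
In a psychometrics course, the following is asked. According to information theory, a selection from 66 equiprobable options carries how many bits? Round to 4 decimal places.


H = log2(n)
H = log2(66)
= 6.0444


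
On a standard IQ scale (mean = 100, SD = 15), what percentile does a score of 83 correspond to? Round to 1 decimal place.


z = (IQ - mean) / SD
z = (83 - 100) / 15 = -1.1333
Percentile = Phi(-1.1333) * 100
Phi(-1.1333) = 0.128544
= 12.9


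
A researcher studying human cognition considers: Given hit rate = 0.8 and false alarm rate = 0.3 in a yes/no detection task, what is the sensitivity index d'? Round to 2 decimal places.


d' = z(HR) - z(FAR)
z(0.8) = 0.8416
z(0.3) = -0.5244
d' = 0.8416 - -0.5244
= 1.37


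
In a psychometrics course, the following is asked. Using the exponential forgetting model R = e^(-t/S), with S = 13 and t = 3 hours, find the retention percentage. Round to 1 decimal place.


R = e^(-t/S)
-t/S = -3/13 = -0.230769
R = e^(-0.230769) = 0.793923
Percentage = 0.793923 * 100
= 79.4


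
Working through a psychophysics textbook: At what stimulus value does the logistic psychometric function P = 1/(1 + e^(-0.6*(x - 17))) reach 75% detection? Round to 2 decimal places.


At P = 0.75: 0.75 = 1/(1 + e^(-k*(x-x0)))
Solving: e^(-k*(x-x0)) = 1/3
x = x0 + ln(3)/k
ln(3) = 1.0986
x = 17 + 1.0986/0.6
= 17 + 1.831
= 18.83


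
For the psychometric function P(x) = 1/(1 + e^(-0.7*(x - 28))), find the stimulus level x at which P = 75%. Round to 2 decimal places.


At P = 0.75: 0.75 = 1/(1 + e^(-k*(x-x0)))
Solving: e^(-k*(x-x0)) = 1/3
x = x0 + ln(3)/k
ln(3) = 1.0986
x = 28 + 1.0986/0.7
= 28 + 1.5694
= 29.57


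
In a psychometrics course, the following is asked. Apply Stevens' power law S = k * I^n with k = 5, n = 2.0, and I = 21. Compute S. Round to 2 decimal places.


S = 5 * 21^2.0
21^2.0 = 441.0
S = 5 * 441.0
= 2205.00


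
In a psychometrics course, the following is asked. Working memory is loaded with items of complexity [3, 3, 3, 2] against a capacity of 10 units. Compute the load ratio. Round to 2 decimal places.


Total complexity = 3 + 3 + 3 + 2 = 11
Load = total / capacity = 11 / 10
= 1.10


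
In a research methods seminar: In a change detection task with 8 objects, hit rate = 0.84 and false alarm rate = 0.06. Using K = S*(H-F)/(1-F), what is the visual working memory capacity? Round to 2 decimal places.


K = S * (H - F) / (1 - F)
H - F = 0.78
1 - F = 0.94
K = 8 * 0.78 / 0.94
= 6.64


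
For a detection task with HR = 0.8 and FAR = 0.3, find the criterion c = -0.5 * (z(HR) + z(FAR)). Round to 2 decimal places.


c = -0.5 * (z(HR) + z(FAR))
z(0.8) = 0.8416
z(0.3) = -0.5244
c = -0.5 * (0.8416 + -0.5244)
= -0.5 * 0.3172
= -0.16


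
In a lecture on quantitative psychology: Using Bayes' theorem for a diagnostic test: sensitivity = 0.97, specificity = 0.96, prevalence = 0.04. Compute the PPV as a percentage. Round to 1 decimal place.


PPV = (sens * prev) / (sens * prev + (1-spec) * (1-prev))
Numerator = 0.97 * 0.04 = 0.0388
P(positive and no disease) = (1 - spec) * (1 - prev) = (1 - 0.96) * (1 - 0.04) = 0.0384
Denominator = 0.0388 + 0.0384 = 0.0772
PPV = 0.0388 / 0.0772 = 0.502591
As percentage = 50.3


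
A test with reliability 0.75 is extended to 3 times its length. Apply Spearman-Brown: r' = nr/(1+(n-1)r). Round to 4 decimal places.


r_new = n*r / (1 + (n-1)*r)
Numerator = 3 * 0.75 = 2.25
Denominator = 1 + 2 * 0.75 = 2.5
r_new = 2.25 / 2.5
= 0.9000


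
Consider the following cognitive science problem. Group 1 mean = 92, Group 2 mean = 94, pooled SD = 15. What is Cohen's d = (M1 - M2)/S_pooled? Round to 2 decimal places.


Cohen's d = (M1 - M2) / S_pooled
= (92 - 94) / 15
= -2 / 15
= -0.13


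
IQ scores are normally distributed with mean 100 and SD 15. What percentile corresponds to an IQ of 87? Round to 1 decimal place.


z = (IQ - mean) / SD
z = (87 - 100) / 15 = -0.8667
Percentile = Phi(-0.8667) * 100
Phi(-0.8667) = 0.193053
= 19.3


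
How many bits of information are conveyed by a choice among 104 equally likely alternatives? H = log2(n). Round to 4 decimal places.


H = log2(n)
H = log2(104)
= 6.7004


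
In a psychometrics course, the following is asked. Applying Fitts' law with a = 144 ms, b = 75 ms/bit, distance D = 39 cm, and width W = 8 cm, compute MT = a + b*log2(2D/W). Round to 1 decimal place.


MT = 144 + 75 * log2(2*39/8)
2D/W = 9.75
log2(9.75) = 3.2854
MT = 144 + 75 * 3.2854
= 390.4 ms


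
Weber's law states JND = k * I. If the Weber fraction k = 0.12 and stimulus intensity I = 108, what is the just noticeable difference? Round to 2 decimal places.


JND = k * I
JND = 0.12 * 108
= 12.96


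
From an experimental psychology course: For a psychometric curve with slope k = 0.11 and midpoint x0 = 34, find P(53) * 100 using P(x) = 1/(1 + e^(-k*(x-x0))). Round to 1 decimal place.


P(x) = 1/(1 + e^(-0.11*(53 - 34)))
Exponent = -0.11 * 19 = -2.09
e^(-2.09) = 0.123687
P = 1/(1 + 0.123687) = 0.889928
Percentage = 89.0


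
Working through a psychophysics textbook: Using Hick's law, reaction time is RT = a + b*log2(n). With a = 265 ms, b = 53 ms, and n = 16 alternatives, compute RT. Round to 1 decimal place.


RT = 265 + 53 * log2(16)
log2(16) = 4.0
RT = 265 + 53 * 4.0
= 265 + 212.0
= 477.0 ms


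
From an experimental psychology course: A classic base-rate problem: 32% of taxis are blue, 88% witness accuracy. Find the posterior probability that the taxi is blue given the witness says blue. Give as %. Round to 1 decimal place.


P(blue | says blue) = P(says blue | blue)*P(blue) / [P(says blue | blue)*P(blue) + P(says blue | not blue)*P(not blue)]
Numerator = 0.88 * 0.32 = 0.2816
False identification = 0.12 * 0.68 = 0.0816
P = 0.2816 / (0.2816 + 0.0816)
= 0.2816 / 0.3632
As percentage = 77.5


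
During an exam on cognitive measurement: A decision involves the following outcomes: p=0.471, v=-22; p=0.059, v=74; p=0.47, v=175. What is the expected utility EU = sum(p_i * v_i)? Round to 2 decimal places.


EU = sum(p_i * v_i)
0.471 * -22 = -10.362
0.059 * 74 = 4.366
0.47 * 175 = 82.25
EU = -10.362 + 4.366 + 82.25
= 76.25


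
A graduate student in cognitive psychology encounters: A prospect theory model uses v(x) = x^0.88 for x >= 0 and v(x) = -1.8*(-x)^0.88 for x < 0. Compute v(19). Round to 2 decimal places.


Since x = 19 >= 0, use v(x) = x^0.88
19^0.88 = 13.3445
v(19) = 13.34


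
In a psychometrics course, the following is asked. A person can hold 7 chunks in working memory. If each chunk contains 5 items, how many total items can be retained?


Total items = chunks * items_per_chunk
= 7 * 5
= 35


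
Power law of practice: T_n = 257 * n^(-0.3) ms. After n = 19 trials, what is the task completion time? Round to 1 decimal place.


T_n = 257 * 19^(-0.3)
19^(-0.3) = 0.413403
T_n = 257 * 0.413403
= 106.2 ms


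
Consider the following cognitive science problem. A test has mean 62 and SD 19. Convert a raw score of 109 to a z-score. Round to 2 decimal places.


z = (X - mu) / sigma
= (109 - 62) / 19
= 47 / 19
= 2.47


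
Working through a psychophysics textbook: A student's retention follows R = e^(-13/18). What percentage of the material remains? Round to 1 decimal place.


R = e^(-t/S)
-t/S = -13/18 = -0.722222
R = e^(-0.722222) = 0.485672
Percentage = 0.485672 * 100
= 48.6


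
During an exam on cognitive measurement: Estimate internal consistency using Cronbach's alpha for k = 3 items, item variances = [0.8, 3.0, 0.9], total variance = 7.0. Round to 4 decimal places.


alpha = (k/(k-1)) * (1 - sum(s_i^2)/s_total^2)
sum(item variances) = 4.7
k/(k-1) = 3/2 = 1.5
1 - 4.7/7.0 = 1 - 0.671429 = 0.328571
alpha = 1.5 * 0.328571
= 0.4929


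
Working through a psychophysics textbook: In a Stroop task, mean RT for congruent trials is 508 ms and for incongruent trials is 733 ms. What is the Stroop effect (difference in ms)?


Stroop effect = RT(incongruent) - RT(congruent)
= 733 - 508
= 225 ms


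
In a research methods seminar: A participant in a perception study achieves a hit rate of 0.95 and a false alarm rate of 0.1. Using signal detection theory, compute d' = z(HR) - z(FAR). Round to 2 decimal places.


d' = z(HR) - z(FAR)
z(0.95) = 1.6449
z(0.1) = -1.2816
d' = 1.6449 - -1.2816
= 2.93


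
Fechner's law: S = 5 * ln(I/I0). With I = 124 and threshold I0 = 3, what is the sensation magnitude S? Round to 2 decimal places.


S = 5 * ln(124/3)
I/I0 = 41.333333
ln(41.333333) = 3.7217
S = 5 * 3.7217
= 18.61


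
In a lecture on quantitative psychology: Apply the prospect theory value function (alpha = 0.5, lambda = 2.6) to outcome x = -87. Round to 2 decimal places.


Since x = -87 < 0, use v(x) = -lambda*(-x)^alpha
(-x) = 87
87^0.5 = 9.3274
v(-87) = -2.6 * 9.3274
= -24.25


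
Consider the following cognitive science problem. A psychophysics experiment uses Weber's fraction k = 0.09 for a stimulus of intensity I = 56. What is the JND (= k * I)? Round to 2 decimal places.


JND = k * I
JND = 0.09 * 56
= 5.04


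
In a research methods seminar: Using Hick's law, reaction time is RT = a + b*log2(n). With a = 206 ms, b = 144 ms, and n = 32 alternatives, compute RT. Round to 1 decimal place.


RT = 206 + 144 * log2(32)
log2(32) = 5.0
RT = 206 + 144 * 5.0
= 206 + 720.0
= 926.0 ms


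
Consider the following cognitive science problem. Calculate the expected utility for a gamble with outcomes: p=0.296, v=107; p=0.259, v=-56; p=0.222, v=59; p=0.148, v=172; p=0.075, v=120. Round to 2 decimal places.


EU = sum(p_i * v_i)
0.296 * 107 = 31.672
0.259 * -56 = -14.504
0.222 * 59 = 13.098
0.148 * 172 = 25.456
0.075 * 120 = 9.0
EU = 31.672 + -14.504 + 13.098 + 25.456 + 9.0
= 64.72


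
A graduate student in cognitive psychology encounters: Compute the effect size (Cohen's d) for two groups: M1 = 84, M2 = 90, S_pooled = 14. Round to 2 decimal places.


Cohen's d = (M1 - M2) / S_pooled
= (84 - 90) / 14
= -6 / 14
= -0.43


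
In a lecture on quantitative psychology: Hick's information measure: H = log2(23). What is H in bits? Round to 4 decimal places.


H = log2(n)
H = log2(23)
= 4.5236


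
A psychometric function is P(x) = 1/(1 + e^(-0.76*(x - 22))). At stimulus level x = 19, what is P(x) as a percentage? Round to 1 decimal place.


P(x) = 1/(1 + e^(-0.76*(19 - 22)))
Exponent = -0.76 * -3 = 2.28
e^(2.28) = 9.77668
P = 1/(1 + 9.77668) = 0.092793
Percentage = 9.3


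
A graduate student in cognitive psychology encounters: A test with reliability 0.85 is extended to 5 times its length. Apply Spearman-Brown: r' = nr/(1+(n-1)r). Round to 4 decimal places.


r_new = n*r / (1 + (n-1)*r)
Numerator = 5 * 0.85 = 4.25
Denominator = 1 + 4 * 0.85 = 4.4
r_new = 4.25 / 4.4
= 0.9659


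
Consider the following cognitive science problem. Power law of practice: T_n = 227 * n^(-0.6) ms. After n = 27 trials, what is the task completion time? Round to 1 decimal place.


T_n = 227 * 27^(-0.6)
27^(-0.6) = 0.138415
T_n = 227 * 0.138415
= 31.4 ms


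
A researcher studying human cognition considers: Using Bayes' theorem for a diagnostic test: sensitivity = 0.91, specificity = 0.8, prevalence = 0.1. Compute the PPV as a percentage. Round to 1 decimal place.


PPV = (sens * prev) / (sens * prev + (1-spec) * (1-prev))
Numerator = 0.91 * 0.1 = 0.091
P(positive and no disease) = (1 - spec) * (1 - prev) = (1 - 0.8) * (1 - 0.1) = 0.18
Denominator = 0.091 + 0.18 = 0.271
PPV = 0.091 / 0.271 = 0.335793
As percentage = 33.6


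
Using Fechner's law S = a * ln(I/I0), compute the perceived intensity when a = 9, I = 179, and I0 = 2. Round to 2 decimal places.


S = 9 * ln(179/2)
I/I0 = 89.5
ln(89.5) = 4.4942
S = 9 * 4.4942
= 40.45


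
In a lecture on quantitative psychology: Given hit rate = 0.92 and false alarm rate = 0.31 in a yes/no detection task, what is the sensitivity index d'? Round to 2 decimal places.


d' = z(HR) - z(FAR)
z(0.92) = 1.4051
z(0.31) = -0.4959
d' = 1.4051 - -0.4959
= 1.90


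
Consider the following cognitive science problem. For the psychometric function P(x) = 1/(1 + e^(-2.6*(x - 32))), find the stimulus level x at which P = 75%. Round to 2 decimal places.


At P = 0.75: 0.75 = 1/(1 + e^(-k*(x-x0)))
Solving: e^(-k*(x-x0)) = 1/3
x = x0 + ln(3)/k
ln(3) = 1.0986
x = 32 + 1.0986/2.6
= 32 + 0.4225
= 32.42
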